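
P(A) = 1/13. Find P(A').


P(A') = 1 - P(A) = 1 - 1/13 = 12/13

12/13


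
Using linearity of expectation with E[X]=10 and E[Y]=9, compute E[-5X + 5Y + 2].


E[-5X + 5Y + 2] = -5*E[X] + 5*E[Y] + 2
= (-5)*(10) + (5)*(9) + (2)
= -50 + 45 + 2 = -3

-3


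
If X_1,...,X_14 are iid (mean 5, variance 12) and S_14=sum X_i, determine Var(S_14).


By independence, Var(S_n) = n*Var(X_1) = 14*12 = 168

168


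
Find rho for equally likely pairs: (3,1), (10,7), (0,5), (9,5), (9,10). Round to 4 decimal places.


Cov(X,Y) = 6.8800, Var(X) = 15.7600, Var(Y) = 8.6400
rho = Cov/(sqrt(VarX)*sqrt(VarY)) = 0.5896

0.5896


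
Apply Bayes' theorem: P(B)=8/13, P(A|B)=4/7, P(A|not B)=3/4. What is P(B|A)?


P(A) = P(A|B)P(B) + P(A|B')P(B') = 4/7*8/13 + 3/4*5/13 = 233/364
P(B|A) = P(A|B)P(B)/P(A) = (32/91)/(233/364) = 128/233

128/233


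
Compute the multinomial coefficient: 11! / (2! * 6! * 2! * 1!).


11! = 39916800
Denominator: 2!=2 * 6!=720 * 2!=2 * 1!=1
Coefficient = 39916800 / 2880 = 13860

13860


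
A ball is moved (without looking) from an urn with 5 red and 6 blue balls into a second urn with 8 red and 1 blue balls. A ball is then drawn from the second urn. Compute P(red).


P(transfer red) = 5/11; P(transfer blue) = 6/11
If red transferred: Urn II has 9 red of 10, so P(red|red moved) = 9/10
If blue transferred: Urn II has 8 red of 10, so P(red|blue moved) = 4/5
By total probability: P(red) = 5/11*9/10 + 6/11*4/5 = 93/110

93/110


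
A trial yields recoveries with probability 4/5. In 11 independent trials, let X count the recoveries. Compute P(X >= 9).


P(X>=9) = P(X=9) + P(X=10) + P(X=11)
= 2883584/9765625 + 11534336/48828125 + 4194304/48828125
= 6029312/9765625

6029312/9765625


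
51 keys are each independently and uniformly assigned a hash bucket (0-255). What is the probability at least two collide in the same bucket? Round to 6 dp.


P(all different) = prod((256-i)/256 for i=0..50) = 0.004774
P(at least one match) = 1 - 0.004774 = 0.995226

0.995226


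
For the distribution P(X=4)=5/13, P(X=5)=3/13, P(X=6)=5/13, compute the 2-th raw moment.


E[X^2] = sum(x^2 * P(x))
= 16*5/13 + 25*3/13 + 36*5/13
= 335/13

335/13


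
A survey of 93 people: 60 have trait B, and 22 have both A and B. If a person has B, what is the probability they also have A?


P(A|B) = P(A∩B)/P(B) = (22/93)/(60/93) = 22/60 = 11/30

11/30


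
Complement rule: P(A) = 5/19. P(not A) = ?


P(A') = 1 - P(A) = 1 - 5/19 = 14/19

14/19


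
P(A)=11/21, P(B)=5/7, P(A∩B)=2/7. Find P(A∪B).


P(A∪B) = P(A) + P(B) - P(A∩B)
= 11/21 + 5/7 - 2/7 = 20/21

20/21


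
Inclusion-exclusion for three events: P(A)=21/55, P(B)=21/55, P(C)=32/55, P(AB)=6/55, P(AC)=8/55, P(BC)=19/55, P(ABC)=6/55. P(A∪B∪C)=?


P(A∪B∪C) = P(A)+P(B)+P(C) - P(AB)-P(AC)-P(BC) + P(ABC)
= 21/55+21/55+32/55 - 6/55-8/55-19/55 + 6/55
= 47/55

47/55


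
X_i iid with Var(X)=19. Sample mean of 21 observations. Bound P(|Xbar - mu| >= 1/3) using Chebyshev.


Var(Xbar) = Var(X)/n = 19/21
Chebyshev: P(|Xbar-mu| >= 1/3) <= Var(Xbar)/(1/3)^2 = (19/21)/(1/9) = 57/7
Bound exceeds 1, so trivial bound: 1

1


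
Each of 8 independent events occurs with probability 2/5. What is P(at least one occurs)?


P(at least one) = 1 - P(none)
P(none) = (1 - 2/5)^8 = (3/5)^8 = 6561/390625
P(at least one) = 1 - 6561/390625 = 384064/390625

384064/390625


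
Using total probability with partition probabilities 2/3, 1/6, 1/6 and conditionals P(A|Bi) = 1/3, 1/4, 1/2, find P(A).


P(A) = P(A|B1)P(B1) + P(A|B2)P(B2) + P(A|B3)P(B3)
= 1/3*2/3 + 1/4*1/6 + 1/2*1/6
= 2/9 + 1/24 + 1/12 = 25/72

25/72


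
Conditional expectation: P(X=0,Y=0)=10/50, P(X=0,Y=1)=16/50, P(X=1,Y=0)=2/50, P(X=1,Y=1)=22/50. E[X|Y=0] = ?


P(Y=0) = 12/50
E[X|Y=0] = (0*10 + 1*2)/12 = 2/12 = 1/6

1/6


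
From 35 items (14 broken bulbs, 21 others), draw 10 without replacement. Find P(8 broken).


P(X=8) = C(14,8)*C(21,2) / C(35,10)
= 3003*210 / 183579396
= 630630/183579396 = 105/30566

105/30566


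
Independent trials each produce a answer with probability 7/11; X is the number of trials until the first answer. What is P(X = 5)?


P(X=5) = (1-p)^4 * p = (4/11)^4 * 7/11
= 256/14641 * 7/11 = 1792/161051

1792/161051


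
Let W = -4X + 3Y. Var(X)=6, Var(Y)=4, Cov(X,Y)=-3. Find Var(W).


Var(-4X + 3Y) = (-4)^2*Var(X) + 3^2*Var(Y) + 2*(-4)*3*Cov(X,Y)
= 16*6 + 9*4 - 24*(-3)
= 96 + 36 + 72 = 204

204


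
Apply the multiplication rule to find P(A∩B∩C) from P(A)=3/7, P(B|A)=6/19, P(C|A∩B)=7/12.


P(A∩B∩C) = P(A) * P(B|A) * P(C|A∩B)
= 3/7 * 6/19 * 7/12
= 18/133 * 7/12 = 3/38

3/38


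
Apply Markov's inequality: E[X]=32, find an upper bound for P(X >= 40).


Markov: P(X >= a) <= E[X]/a
P(X >= 40) <= 32/40 = 4/5

4/5


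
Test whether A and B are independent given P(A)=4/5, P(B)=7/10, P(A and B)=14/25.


P(A)*P(B) = 4/5*7/10 = 14/25
P(A∩B) = 14/25, which equals P(A)P(B), so independent

Yes, A and B are independent


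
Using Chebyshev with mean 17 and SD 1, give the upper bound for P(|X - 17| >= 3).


k = 3/1 = 3
Chebyshev: P(|X-mu| >= k*sigma) <= 1/k^2 = 1/3^2 = 1/9

1/9


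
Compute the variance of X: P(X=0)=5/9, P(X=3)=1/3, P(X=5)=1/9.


E[X] = 14/9, E[X^2] = 52/9
Var(X) = E[X^2] - (E[X])^2 = 52/9 - (14/9)^2 = 272/81

272/81


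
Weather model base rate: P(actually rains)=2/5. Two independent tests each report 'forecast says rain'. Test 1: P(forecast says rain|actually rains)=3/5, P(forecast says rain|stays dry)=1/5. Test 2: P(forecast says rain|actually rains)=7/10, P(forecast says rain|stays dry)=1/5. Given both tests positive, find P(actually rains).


After test 1: P(+) = 3/5*2/5 + 1/5*3/5 = 9/25
P(B|+) = (6/25)/(9/25) = 2/3
After test 2 (use post1 as new prior): P(+) = 7/10*2/3 + 1/5*1/3 = 8/15
P(B|+,+) = (7/15)/(8/15) = 7/8

7/8


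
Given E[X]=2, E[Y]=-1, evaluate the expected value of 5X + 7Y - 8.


E[5X + 7Y - 8] = 5*E[X] + 7*E[Y] - 8
= (5)*(2) + (7)*(-1) + (-8)
= 10 - 7 - 8 = -5

-5


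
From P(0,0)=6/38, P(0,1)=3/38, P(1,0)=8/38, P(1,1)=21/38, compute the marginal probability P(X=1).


P(X=1) = P(1,0)+P(1,1) = 8/38 + 21/38 = 29/38

29/38


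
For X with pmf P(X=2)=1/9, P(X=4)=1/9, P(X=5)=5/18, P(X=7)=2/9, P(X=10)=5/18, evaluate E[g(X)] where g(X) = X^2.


E[X^2] = sum(g(x)*P(x))
= 4*1/9 + 16*1/9 + 25*5/18 + 49*2/9 + 100*5/18
= 287/6

287/6


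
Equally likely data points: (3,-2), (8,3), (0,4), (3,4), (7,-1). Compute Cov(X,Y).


E[X]=21/5, E[Y]=8/5, E[XY]=23/5
Cov(X,Y) = E[XY] - E[X]E[Y] = 23/5 - 21/5*8/5 = -53/25

-53/25


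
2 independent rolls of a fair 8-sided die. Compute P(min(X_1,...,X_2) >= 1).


P(min >= 1) = P(all X_i >= 1) = (P(X_1 >= 1))^2
= (8/8)^2 = 1^2 = 1

1


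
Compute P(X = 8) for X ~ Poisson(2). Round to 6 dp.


P(X=8) = e^(-2) * 2^8 / 8!
≈ 0.1353352832 * 256 / 40320
≈ 0.000859

0.000859


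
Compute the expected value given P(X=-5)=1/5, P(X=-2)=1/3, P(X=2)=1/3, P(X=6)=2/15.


E[X] = sum(x * P(x))
= -5*1/5 - 2*1/3 + 2*1/3 + 6*2/15
= -1/5

-1/5


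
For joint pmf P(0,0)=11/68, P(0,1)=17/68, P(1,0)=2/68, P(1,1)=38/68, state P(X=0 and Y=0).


Read from table: P(X=0, Y=0) = 11/68

11/68


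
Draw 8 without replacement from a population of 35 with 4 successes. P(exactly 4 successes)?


P(X=4) = C(4,4)*C(31,4) / C(35,8)
= 1*31465 / 23535820
= 31465/23535820 = 1/748

1/748


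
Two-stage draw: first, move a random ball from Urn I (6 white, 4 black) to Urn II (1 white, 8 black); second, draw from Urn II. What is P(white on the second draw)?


P(transfer white) = 6/10 = 3/5; P(transfer black) = 2/5
If white transferred: Urn II has 2 white of 10, so P(white|white moved) = 1/5
If black transferred: Urn II has 1 white of 10, so P(white|black moved) = 1/10
By total probability: P(white) = 3/5*1/5 + 2/5*1/10 = 4/25

4/25


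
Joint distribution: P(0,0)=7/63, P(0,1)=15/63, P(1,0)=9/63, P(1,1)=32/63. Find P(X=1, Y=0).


Read from table: P(X=1, Y=0) = 9/63 = 1/7

1/7


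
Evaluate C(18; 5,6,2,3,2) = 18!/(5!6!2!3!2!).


18! = 6402373705728000
Denominator: 5!=120 * 6!=720 * 2!=2 * 3!=6 * 2!=2
Coefficient = 6402373705728000 / 2073600 = 3087564480

3087564480


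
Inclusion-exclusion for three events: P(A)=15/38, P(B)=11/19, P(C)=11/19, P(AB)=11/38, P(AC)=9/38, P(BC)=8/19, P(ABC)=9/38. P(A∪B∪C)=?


P(A∪B∪C) = P(A)+P(B)+P(C) - P(AB)-P(AC)-P(BC) + P(ABC)
= 15/38+11/19+11/19 - 11/38-9/38-8/19 + 9/38
= 16/19

16/19


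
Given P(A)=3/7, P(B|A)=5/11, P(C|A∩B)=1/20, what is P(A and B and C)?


P(A∩B∩C) = P(A) * P(B|A) * P(C|A∩B)
= 3/7 * 5/11 * 1/20
= 15/77 * 1/20 = 3/308

3/308


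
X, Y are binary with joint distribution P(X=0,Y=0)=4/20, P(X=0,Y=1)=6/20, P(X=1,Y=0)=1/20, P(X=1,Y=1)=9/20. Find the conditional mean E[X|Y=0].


P(Y=0) = 5/20
E[X|Y=0] = (0*4 + 1*1)/5 = 1/5

1/5


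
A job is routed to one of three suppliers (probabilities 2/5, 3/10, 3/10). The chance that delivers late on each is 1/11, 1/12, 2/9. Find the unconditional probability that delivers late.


P(A) = P(A|B1)P(B1) + P(A|B2)P(B2) + P(A|B3)P(B3)
= 1/11*2/5 + 1/12*3/10 + 2/9*3/10
= 2/55 + 1/40 + 1/15 = 169/1320

169/1320


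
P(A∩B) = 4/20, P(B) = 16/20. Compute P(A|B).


P(A|B) = P(A∩B)/P(B) = (4/20)/(16/20) = 4/16 = 1/4

1/4


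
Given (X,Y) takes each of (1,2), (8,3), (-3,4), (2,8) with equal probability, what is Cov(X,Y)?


E[X]=2, E[Y]=17/4, E[XY]=15/2
Cov(X,Y) = E[XY] - E[X]E[Y] = 15/2 - 2*17/4 = -1

-1


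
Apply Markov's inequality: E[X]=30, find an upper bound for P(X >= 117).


Markov: P(X >= a) <= E[X]/a
P(X >= 117) <= 30/117 = 10/39

10/39


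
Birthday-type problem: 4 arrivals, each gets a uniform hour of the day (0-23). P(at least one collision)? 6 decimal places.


P(all different) = prod((24-i)/24 for i=0..3) = 0.768663
P(at least one match) = 1 - 0.768663 = 0.231337

0.231337


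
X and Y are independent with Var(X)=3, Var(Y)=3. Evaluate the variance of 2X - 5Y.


Independence => Cov(X,Y)=0
Var(2X - 5Y) = 2^2*Var(X) + (-5)^2*Var(Y)
= 4*3 + 25*3 = 87

87


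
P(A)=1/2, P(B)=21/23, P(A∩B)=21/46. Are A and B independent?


P(A)*P(B) = 1/2*21/23 = 21/46
P(A∩B) = 21/46, which equals P(A)P(B), so independent

Yes, A and B are independent


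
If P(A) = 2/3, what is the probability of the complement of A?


P(A') = 1 - P(A) = 1 - 2/3 = 1/3

1/3


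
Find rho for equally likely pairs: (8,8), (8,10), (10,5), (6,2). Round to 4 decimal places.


Cov(X,Y) = 1.5000, Var(X) = 2.0000, Var(Y) = 9.1875
rho = Cov/(sqrt(VarX)*sqrt(VarY)) = 0.3499

0.3499


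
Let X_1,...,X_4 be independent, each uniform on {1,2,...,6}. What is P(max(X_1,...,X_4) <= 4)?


P(max <= 4) = P(all X_i <= 4) = (P(X_1 <= 4))^4
= (4/6)^4 = (2/3)^4 = 16/81

16/81


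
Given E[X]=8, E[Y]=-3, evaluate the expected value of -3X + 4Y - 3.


E[-3X + 4Y - 3] = -3*E[X] + 4*E[Y] - 3
= (-3)*(8) + (4)*(-3) + (-3)
= -24 - 12 - 3 = -39

-39


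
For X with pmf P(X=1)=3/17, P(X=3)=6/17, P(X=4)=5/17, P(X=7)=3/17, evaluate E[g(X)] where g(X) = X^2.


E[X^2] = sum(g(x)*P(x))
= 1*3/17 + 9*6/17 + 16*5/17 + 49*3/17
= 284/17

284/17


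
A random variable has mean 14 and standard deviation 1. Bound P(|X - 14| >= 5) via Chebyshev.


k = 5/1 = 5
Chebyshev: P(|X-mu| >= k*sigma) <= 1/k^2 = 1/5^2 = 1/25

1/25


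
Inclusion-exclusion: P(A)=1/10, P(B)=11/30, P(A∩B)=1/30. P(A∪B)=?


P(A∪B) = P(A) + P(B) - P(A∩B)
= 1/10 + 11/30 - 1/30 = 13/30

13/30


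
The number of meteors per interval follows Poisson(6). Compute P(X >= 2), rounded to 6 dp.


P(X>=2) = 1 - P(X<=1) = 1 - (e^(-6)*6^0/0! + e^(-6)*6^1/1!)
≈ 1 - (0.0024787522 + 0.0148725131)
= 1 - 0.0173512653 = 0.9826487347
≈ 0.982649

0.982649


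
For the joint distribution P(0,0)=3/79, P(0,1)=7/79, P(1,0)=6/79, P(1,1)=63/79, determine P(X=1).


P(X=1) = P(1,0)+P(1,1) = 6/79 + 63/79 = 69/79

69/79


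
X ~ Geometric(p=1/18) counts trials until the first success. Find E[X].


For geometric (trials until first success), E[X] = 1/p = 1/(1/18) = 18

18


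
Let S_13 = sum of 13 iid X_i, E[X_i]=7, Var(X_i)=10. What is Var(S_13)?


By independence, Var(S_n) = n*Var(X_1) = 13*10 = 130

130


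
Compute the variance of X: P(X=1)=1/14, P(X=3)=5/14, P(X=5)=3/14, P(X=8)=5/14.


E[X] = 71/14, E[X^2] = 63/2
Var(X) = E[X^2] - (E[X])^2 = 63/2 - (71/14)^2 = 1133/196

1133/196


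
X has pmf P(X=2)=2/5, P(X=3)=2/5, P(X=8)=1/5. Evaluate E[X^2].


E[X^2] = sum(x^2 * P(x))
= 4*2/5 + 9*2/5 + 64*1/5
= 18

18


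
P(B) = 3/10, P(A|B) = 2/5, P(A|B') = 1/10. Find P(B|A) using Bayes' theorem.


P(A) = P(A|B)P(B) + P(A|B')P(B') = 2/5*3/10 + 1/10*7/10 = 19/100
P(B|A) = P(A|B)P(B)/P(A) = (3/25)/(19/100) = 12/19

12/19


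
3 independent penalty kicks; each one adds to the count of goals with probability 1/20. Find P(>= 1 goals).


P(at least one) = 1 - P(none)
P(none) = (1 - 1/20)^3 = (19/20)^3 = 6859/8000
P(at least one) = 1 - 6859/8000 = 1141/8000

1141/8000


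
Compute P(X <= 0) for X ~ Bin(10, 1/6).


P(X<=0) = P(X=0)
= 9765625/60466176
= 9765625/60466176

9765625/60466176


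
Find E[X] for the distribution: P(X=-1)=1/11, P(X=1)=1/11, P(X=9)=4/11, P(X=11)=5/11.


E[X] = sum(x * P(x))
= -1*1/11 + 1*1/11 + 9*4/11 + 11*5/11
= 91/11

91/11


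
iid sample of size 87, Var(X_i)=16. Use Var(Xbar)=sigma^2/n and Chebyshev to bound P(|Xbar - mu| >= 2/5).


Var(Xbar) = Var(X)/n = 16/87
Chebyshev: P(|Xbar-mu| >= 2/5) <= Var(Xbar)/(2/5)^2 = (16/87)/(4/25) = 100/87
Bound exceeds 1, so trivial bound: 1

1


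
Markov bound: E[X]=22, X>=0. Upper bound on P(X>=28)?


Markov: P(X >= a) <= E[X]/a
P(X >= 28) <= 22/28 = 11/14

11/14


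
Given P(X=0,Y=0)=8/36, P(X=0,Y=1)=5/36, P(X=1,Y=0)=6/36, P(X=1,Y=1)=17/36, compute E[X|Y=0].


P(Y=0) = 14/36
E[X|Y=0] = (0*8 + 1*6)/14 = 6/14 = 3/7

3/7


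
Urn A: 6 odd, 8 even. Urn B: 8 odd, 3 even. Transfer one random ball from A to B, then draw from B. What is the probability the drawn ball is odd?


P(transfer odd) = 6/14 = 3/7; P(transfer even) = 4/7
If odd transferred: Urn II has 9 odd of 12, so P(odd|odd moved) = 3/4
If even transferred: Urn II has 8 odd of 12, so P(odd|even moved) = 2/3
By total probability: P(odd) = 3/7*3/4 + 4/7*2/3 = 59/84

59/84


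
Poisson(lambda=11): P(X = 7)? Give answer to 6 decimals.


P(X=7) = e^(-11) * 11^7 / 7!
≈ 0.00001670170079 * 19487171 / 5040
≈ 0.064577

0.064577


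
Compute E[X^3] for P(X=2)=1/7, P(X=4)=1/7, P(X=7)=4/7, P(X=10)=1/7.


E[X^3] = sum(g(x)*P(x))
= 8*1/7 + 64*1/7 + 343*4/7 + 1000*1/7
= 2444/7

2444/7


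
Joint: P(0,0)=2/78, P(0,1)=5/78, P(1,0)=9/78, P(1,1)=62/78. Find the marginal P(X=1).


P(X=1) = P(1,0)+P(1,1) = 9/78 + 62/78 = 71/78

71/78


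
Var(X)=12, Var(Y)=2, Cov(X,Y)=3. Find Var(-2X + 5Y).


Var(-2X + 5Y) = (-2)^2*Var(X) + 5^2*Var(Y) + 2*(-2)*5*Cov(X,Y)
= 4*12 + 25*2 - 20*3
= 48 + 50 - 60 = 38

38


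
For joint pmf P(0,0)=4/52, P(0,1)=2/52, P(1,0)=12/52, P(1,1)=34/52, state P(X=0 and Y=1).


Read from table: P(X=0, Y=1) = 2/52 = 1/26

1/26


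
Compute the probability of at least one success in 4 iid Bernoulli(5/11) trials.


P(at least one) = 1 - P(none)
P(none) = (1 - 5/11)^4 = (6/11)^4 = 1296/14641
P(at least one) = 1 - 1296/14641 = 13345/14641

13345/14641


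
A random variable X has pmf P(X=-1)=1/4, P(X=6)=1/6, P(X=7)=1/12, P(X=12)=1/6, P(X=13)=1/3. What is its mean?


E[X] = sum(x * P(x))
= -1*1/4 + 6*1/6 + 7*1/12 + 12*1/6 + 13*1/3
= 23/3

23/3


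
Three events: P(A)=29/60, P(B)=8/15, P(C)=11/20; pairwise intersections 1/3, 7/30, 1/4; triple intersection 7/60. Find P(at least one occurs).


P(A∪B∪C) = P(A)+P(B)+P(C) - P(AB)-P(AC)-P(BC) + P(ABC)
= 29/60+8/15+11/20 - 1/3-7/30-1/4 + 7/60
= 13/15

13/15


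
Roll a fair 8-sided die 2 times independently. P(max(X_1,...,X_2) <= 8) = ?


P(max <= 8) = P(all X_i <= 8) = (P(X_1 <= 8))^2
= (8/8)^2 = 1^2 = 1

1


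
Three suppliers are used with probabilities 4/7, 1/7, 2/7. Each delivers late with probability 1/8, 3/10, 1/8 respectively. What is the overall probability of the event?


P(A) = P(A|B1)P(B1) + P(A|B2)P(B2) + P(A|B3)P(B3)
= 1/8*4/7 + 3/10*1/7 + 1/8*2/7
= 1/14 + 3/70 + 1/28 = 3/20

3/20


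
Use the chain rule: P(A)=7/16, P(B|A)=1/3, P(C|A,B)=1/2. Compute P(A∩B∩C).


P(A∩B∩C) = P(A) * P(B|A) * P(C|A∩B)
= 7/16 * 1/3 * 1/2
= 7/48 * 1/2 = 7/96

7/96


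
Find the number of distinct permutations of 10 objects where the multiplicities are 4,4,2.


10! = 3628800
Denominator: 4!=24 * 4!=24 * 2!=2
Coefficient = 3628800 / 1152 = 3150

3150


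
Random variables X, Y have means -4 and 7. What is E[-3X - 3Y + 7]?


E[-3X - 3Y + 7] = -3*E[X] - 3*E[Y] + 7
= (-3)*(-4) + (-3)*(7) + (7)
= 12 - 21 + 7 = -2

-2


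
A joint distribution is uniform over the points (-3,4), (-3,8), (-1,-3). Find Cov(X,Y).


E[X]=-7/3, E[Y]=3, E[XY]=-11
Cov(X,Y) = E[XY] - E[X]E[Y] = -11 + 7/3*3 = -4

-4


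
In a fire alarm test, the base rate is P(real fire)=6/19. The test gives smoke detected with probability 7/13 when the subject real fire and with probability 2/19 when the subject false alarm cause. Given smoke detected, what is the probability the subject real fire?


P(A) = P(A|B)P(B) + P(A|B')P(B') = 7/13*6/19 + 2/19*13/19 = 1136/4693
P(B|A) = P(A|B)P(B)/P(A) = (42/247)/(1136/4693) = 399/568

399/568


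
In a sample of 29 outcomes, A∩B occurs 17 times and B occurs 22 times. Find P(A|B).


P(A|B) = P(A∩B)/P(B) = (17/29)/(22/29) = 17/22

17/22


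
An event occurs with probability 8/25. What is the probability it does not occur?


P(A') = 1 - P(A) = 1 - 8/25 = 17/25

17/25


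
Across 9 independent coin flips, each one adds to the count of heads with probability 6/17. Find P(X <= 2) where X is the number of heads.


P(X<=2) = P(X=0) + P(X=1) + P(X=2)
= 2357947691/118587876497 + 11575379574/118587876497 + 25255373616/118587876497
= 39188700881/118587876497

39188700881/118587876497


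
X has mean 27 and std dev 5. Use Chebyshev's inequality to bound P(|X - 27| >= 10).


k = 10/5 = 2
Chebyshev: P(|X-mu| >= k*sigma) <= 1/k^2 = 1/2^2 = 1/4

1/4


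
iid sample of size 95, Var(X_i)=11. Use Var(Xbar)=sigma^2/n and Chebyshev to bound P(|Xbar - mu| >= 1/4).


Var(Xbar) = Var(X)/n = 11/95
Chebyshev: P(|Xbar-mu| >= 1/4) <= Var(Xbar)/(1/4)^2 = (11/95)/(1/16) = 176/95
Bound exceeds 1, so trivial bound: 1

1


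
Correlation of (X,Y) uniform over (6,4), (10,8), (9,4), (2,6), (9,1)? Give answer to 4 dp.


Cov(X,Y) = -0.9200, Var(X) = 8.5600, Var(Y) = 5.4400
rho = Cov/(sqrt(VarX)*sqrt(VarY)) = -0.1348

-0.1348


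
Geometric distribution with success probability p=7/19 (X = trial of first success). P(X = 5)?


P(X=5) = (1-p)^4 * p = (12/19)^4 * 7/19
= 20736/130321 * 7/19 = 145152/2476099

145152/2476099


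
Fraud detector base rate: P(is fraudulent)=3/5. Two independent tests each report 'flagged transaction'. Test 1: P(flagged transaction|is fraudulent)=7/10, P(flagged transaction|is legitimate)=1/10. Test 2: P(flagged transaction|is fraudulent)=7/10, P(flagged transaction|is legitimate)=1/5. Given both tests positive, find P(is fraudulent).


After test 1: P(+) = 7/10*3/5 + 1/10*2/5 = 23/50
P(B|+) = (21/50)/(23/50) = 21/23
After test 2 (use post1 as new prior): P(+) = 7/10*21/23 + 1/5*2/23 = 151/230
P(B|+,+) = (147/230)/(151/230) = 147/151

147/151


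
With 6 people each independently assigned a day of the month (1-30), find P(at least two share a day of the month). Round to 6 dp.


P(all different) = prod((30-i)/30 for i=0..5) = 0.586444
P(at least one match) = 1 - 0.586444 = 0.413556

0.413556


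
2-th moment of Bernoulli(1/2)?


For Bernoulli: X in {0,1}
E[X^2] = 0^2*(1-1/2) + 1^2*1/2 = 1/2

1/2


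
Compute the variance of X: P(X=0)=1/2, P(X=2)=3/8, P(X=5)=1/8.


E[X] = 11/8, E[X^2] = 37/8
Var(X) = E[X^2] - (E[X])^2 = 37/8 - (11/8)^2 = 175/64

175/64


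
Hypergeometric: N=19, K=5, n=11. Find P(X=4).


P(X=4) = C(5,4)*C(14,7) / C(19,11)
= 5*3432 / 75582
= 17160/75582 = 220/969

220/969


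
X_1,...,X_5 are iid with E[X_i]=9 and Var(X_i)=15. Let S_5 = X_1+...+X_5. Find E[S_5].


E[S_n] = n*E[X_1] = 5*9 = 45

45


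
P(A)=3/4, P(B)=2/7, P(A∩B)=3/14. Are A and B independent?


P(A)*P(B) = 3/4*2/7 = 3/14
P(A∩B) = 3/14, which equals P(A)P(B), so independent

Yes, A and B are independent


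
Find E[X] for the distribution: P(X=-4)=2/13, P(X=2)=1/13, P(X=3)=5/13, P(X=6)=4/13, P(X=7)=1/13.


E[X] = sum(x * P(x))
= -4*2/13 + 2*1/13 + 3*5/13 + 6*4/13 + 7*1/13
= 40/13

40/13


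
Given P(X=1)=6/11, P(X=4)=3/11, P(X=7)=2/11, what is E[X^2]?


E[X^2] = sum(g(x)*P(x))
= 1*6/11 + 16*3/11 + 49*2/11
= 152/11

152/11


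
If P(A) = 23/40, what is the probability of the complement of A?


P(A') = 1 - P(A) = 1 - 23/40 = 17/40

17/40


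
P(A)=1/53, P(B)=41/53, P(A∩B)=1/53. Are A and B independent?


P(A)*P(B) = 1/53*41/53 = 41/2809
P(A∩B) = 1/53 != 41/2809, so not independent

No, A and B are not independent


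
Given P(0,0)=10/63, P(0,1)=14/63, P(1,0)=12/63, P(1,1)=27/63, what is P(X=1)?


P(X=1) = P(1,0)+P(1,1) = 12/63 + 27/63 = 39/63 = 13/21

13/21


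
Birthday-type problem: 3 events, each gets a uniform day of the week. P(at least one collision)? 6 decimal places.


P(all different) = prod((7-i)/7 for i=0..2) = 0.612245
P(at least one match) = 1 - 0.612245 = 0.387755

0.387755


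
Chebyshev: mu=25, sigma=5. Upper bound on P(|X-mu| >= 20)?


k = 20/5 = 4
Chebyshev: P(|X-mu| >= k*sigma) <= 1/k^2 = 1/4^2 = 1/16

1/16


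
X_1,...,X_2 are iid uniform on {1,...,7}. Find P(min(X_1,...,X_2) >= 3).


P(min >= 3) = P(all X_i >= 3) = (P(X_1 >= 3))^2
= (5/7)^2 = 25/49

25/49


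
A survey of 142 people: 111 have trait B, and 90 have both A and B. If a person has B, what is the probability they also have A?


P(A|B) = P(A∩B)/P(B) = (90/142)/(111/142) = 90/111 = 30/37

30/37


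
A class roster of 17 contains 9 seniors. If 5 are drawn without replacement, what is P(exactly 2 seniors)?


P(X=2) = C(9,2)*C(8,3) / C(17,5)
= 36*56 / 6188
= 2016/6188 = 72/221

72/221


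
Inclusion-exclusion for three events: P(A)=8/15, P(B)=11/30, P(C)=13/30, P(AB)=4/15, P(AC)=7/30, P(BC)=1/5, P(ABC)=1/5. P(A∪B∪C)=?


P(A∪B∪C) = P(A)+P(B)+P(C) - P(AB)-P(AC)-P(BC) + P(ABC)
= 8/15+11/30+13/30 - 4/15-7/30-1/5 + 1/5
= 5/6

5/6


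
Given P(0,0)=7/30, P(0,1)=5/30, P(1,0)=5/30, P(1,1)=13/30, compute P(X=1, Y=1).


Read from table: P(X=1, Y=1) = 13/30

13/30


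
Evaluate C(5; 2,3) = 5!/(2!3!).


5! = 120
Denominator: 2!=2 * 3!=6
Coefficient = 120 / 12 = 10

10


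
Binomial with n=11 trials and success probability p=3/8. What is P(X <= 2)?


P(X<=2) = P(X=0) + P(X=1) + P(X=2)
= 48828125/8589934592 + 322265625/8589934592 + 966796875/8589934592
= 1337890625/8589934592

1337890625/8589934592


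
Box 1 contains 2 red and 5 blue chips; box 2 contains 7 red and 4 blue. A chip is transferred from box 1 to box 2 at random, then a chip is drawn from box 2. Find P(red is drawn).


P(transfer red) = 2/7; P(transfer blue) = 5/7
If red transferred: Urn II has 8 red of 12, so P(red|red moved) = 2/3
If blue transferred: Urn II has 7 red of 12, so P(red|blue moved) = 7/12
By total probability: P(red) = 2/7*2/3 + 5/7*7/12 = 17/28

17/28


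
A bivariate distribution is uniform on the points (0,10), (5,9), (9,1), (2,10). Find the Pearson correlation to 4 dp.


Cov(X,Y) = -11.5000, Var(X) = 11.5000, Var(Y) = 14.2500
rho = Cov/(sqrt(VarX)*sqrt(VarY)) = -0.8983

-0.8983


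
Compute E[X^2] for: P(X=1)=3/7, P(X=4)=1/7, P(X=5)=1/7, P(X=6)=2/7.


E[X^2] = sum(x^2 * P(x))
= 1*3/7 + 16*1/7 + 25*1/7 + 36*2/7
= 116/7

116/7


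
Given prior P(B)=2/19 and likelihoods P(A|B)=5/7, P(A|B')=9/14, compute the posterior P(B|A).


P(A) = P(A|B)P(B) + P(A|B')P(B') = 5/7*2/19 + 9/14*17/19 = 173/266
P(B|A) = P(A|B)P(B)/P(A) = (10/133)/(173/266) = 20/173

20/173


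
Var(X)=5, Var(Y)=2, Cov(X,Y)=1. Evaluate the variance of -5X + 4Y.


Var(-5X + 4Y) = (-5)^2*Var(X) + 4^2*Var(Y) + 2*(-5)*4*Cov(X,Y)
= 25*5 + 16*2 - 40*1
= 125 + 32 - 40 = 117

117


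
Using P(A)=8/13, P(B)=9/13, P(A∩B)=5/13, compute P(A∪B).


P(A∪B) = P(A) + P(B) - P(A∩B)
= 8/13 + 9/13 - 5/13 = 12/13

12/13


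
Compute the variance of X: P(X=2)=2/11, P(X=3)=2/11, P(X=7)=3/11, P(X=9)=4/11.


E[X] = 67/11, E[X^2] = 497/11
Var(X) = E[X^2] - (E[X])^2 = 497/11 - (67/11)^2 = 978/121

978/121


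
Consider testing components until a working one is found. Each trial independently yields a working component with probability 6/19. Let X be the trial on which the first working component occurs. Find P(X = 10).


P(X=10) = (1-p)^9 * p = (13/19)^9 * 6/19
= 10604499373/322687697779 * 6/19 = 63626996238/6131066257801

63626996238/6131066257801


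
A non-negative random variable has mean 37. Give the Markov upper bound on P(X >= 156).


Markov: P(X >= a) <= E[X]/a
P(X >= 156) <= 37/156

37/156


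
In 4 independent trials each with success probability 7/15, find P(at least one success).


P(at least one) = 1 - P(none)
P(none) = (1 - 7/15)^4 = (8/15)^4 = 4096/50625
P(at least one) = 1 - 4096/50625 = 46529/50625

46529/50625


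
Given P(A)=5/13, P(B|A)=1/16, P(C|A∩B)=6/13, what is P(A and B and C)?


P(A∩B∩C) = P(A) * P(B|A) * P(C|A∩B)
= 5/13 * 1/16 * 6/13
= 5/208 * 6/13 = 15/1352

15/1352


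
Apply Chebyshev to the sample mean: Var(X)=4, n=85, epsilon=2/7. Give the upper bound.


Var(Xbar) = Var(X)/n = 4/85
Chebyshev: P(|Xbar-mu| >= 2/7) <= Var(Xbar)/(2/7)^2 = (4/85)/(4/49) = 49/85

49/85


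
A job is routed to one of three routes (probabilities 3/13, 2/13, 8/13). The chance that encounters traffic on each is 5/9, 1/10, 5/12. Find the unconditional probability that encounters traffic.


P(A) = P(A|B1)P(B1) + P(A|B2)P(B2) + P(A|B3)P(B3)
= 5/9*3/13 + 1/10*2/13 + 5/12*8/13
= 5/39 + 1/65 + 10/39 = 2/5

2/5


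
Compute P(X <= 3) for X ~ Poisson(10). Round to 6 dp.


P(X<=3) = e^(-10)*10^0/0! + e^(-10)*10^1/1! + e^(-10)*10^2/2! + e^(-10)*10^3/3!
≈ 0.0000453999 + 0.0004539993 + 0.0022699965 + 0.0075666550
= 0.0103360507
≈ 0.010336

0.010336


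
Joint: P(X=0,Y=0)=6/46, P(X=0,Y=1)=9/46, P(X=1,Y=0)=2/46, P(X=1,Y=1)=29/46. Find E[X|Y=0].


P(Y=0) = 8/46
E[X|Y=0] = (0*6 + 1*2)/8 = 2/8 = 1/4

1/4


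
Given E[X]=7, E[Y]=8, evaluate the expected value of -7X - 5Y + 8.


E[-7X - 5Y + 8] = -7*E[X] - 5*E[Y] + 8
= (-7)*(7) + (-5)*(8) + (8)
= -49 - 40 + 8 = -81

-81


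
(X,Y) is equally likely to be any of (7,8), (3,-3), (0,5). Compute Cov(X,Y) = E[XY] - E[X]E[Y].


E[X]=10/3, E[Y]=10/3, E[XY]=47/3
Cov(X,Y) = E[XY] - E[X]E[Y] = 47/3 - 10/3*10/3 = 41/9

41/9


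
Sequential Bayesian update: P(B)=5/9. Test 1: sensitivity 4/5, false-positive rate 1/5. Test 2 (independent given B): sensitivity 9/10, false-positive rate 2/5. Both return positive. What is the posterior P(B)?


After test 1: P(+) = 4/5*5/9 + 1/5*4/9 = 8/15
P(B|+) = (4/9)/(8/15) = 5/6
After test 2 (use post1 as new prior): P(+) = 9/10*5/6 + 2/5*1/6 = 49/60
P(B|+,+) = (3/4)/(49/60) = 45/49

45/49


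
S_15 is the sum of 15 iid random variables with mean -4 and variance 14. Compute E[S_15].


E[S_n] = n*E[X_1] = 15*-4 = -60

-60


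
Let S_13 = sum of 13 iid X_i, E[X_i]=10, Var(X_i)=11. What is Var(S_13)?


By independence, Var(S_n) = n*Var(X_1) = 13*11 = 143

143


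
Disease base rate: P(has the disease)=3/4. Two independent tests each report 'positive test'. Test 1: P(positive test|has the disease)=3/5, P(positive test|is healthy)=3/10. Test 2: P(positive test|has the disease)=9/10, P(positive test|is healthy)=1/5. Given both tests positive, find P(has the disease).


After test 1: P(+) = 3/5*3/4 + 3/10*1/4 = 21/40
P(B|+) = (9/20)/(21/40) = 6/7
After test 2 (use post1 as new prior): P(+) = 9/10*6/7 + 1/5*1/7 = 4/5
P(B|+,+) = (27/35)/(4/5) = 27/28

27/28


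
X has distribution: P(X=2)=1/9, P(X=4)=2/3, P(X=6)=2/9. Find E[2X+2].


E[2X+2] = sum(g(x)*P(x))
= 6*1/9 + 10*2/3 + 14*2/9
= 94/9

94/9


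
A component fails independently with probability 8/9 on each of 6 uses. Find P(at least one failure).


P(at least one) = 1 - P(none)
P(none) = (1 - 8/9)^6 = (1/9)^6 = 1/531441
P(at least one) = 1 - 1/531441 = 531440/531441

531440/531441


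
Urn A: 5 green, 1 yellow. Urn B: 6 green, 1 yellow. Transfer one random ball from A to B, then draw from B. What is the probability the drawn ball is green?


P(transfer green) = 5/6; P(transfer yellow) = 1/6
If green transferred: Urn II has 7 green of 8, so P(green|green moved) = 7/8
If yellow transferred: Urn II has 6 green of 8, so P(green|yellow moved) = 3/4
By total probability: P(green) = 5/6*7/8 + 1/6*3/4 = 41/48

41/48


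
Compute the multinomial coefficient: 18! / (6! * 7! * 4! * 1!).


18! = 6402373705728000
Denominator: 6!=720 * 7!=5040 * 4!=24 * 1!=1
Coefficient = 6402373705728000 / 87091200 = 73513440

73513440


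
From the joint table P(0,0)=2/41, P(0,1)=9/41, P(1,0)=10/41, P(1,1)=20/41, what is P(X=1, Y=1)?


Read from table: P(X=1, Y=1) = 20/41

20/41


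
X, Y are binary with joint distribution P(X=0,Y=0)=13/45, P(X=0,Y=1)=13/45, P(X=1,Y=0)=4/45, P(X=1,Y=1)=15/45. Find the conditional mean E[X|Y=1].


P(Y=1) = 28/45
E[X|Y=1] = (0*13 + 1*15)/28 = 15/28

15/28


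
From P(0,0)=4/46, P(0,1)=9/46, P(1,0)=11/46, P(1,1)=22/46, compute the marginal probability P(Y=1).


P(Y=1) = P(0,1)+P(1,1) = 9/46 + 22/46 = 31/46

31/46


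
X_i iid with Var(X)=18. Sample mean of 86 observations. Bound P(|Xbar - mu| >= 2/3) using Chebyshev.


Var(Xbar) = Var(X)/n = 18/86
Chebyshev: P(|Xbar-mu| >= 2/3) <= Var(Xbar)/(2/3)^2 = (9/43)/(4/9) = 81/172

81/172


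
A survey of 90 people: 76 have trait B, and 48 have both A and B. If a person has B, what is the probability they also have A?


P(A|B) = P(A∩B)/P(B) = (48/90)/(76/90) = 48/76 = 12/19

12/19


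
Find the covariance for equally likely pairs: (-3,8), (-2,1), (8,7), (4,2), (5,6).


E[X]=12/5, E[Y]=24/5, E[XY]=68/5
Cov(X,Y) = E[XY] - E[X]E[Y] = 68/5 - 12/5*24/5 = 52/25

52/25


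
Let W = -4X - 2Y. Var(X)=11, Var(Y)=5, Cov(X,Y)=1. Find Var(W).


Var(-4X - 2Y) = (-4)^2*Var(X) + (-2)^2*Var(Y) + 2*(-4)*(-2)*Cov(X,Y)
= 16*11 + 4*5 + 16*1
= 176 + 20 + 16 = 212

212


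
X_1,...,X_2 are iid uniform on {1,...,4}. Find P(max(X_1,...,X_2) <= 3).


P(max <= 3) = P(all X_i <= 3) = (P(X_1 <= 3))^2
= (3/4)^2 = 9/16

9/16


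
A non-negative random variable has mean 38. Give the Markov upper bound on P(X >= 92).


Markov: P(X >= a) <= E[X]/a
P(X >= 92) <= 38/92 = 19/46

19/46


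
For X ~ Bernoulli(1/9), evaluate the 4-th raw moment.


For Bernoulli: X in {0,1}
E[X^4] = 0^4*(1-1/9) + 1^4*1/9 = 1/9

1/9


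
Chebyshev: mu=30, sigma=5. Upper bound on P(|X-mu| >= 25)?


k = 25/5 = 5
Chebyshev: P(|X-mu| >= k*sigma) <= 1/k^2 = 1/5^2 = 1/25

1/25


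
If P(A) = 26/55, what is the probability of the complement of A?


P(A') = 1 - P(A) = 1 - 26/55 = 29/55

29/55


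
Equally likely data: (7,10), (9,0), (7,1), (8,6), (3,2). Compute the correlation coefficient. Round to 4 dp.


Cov(X,Y) = 0.3600, Var(X) = 4.1600, Var(Y) = 13.7600
rho = Cov/(sqrt(VarX)*sqrt(VarY)) = 0.0476

0.0476


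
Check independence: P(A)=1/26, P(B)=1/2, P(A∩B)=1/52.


P(A)*P(B) = 1/26*1/2 = 1/52
P(A∩B) = 1/52, which equals P(A)P(B), so independent

Yes, A and B are independent


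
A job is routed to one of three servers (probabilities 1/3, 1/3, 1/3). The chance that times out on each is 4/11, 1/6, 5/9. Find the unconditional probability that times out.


P(A) = P(A|B1)P(B1) + P(A|B2)P(B2) + P(A|B3)P(B3)
= 4/11*1/3 + 1/6*1/3 + 5/9*1/3
= 4/33 + 1/18 + 5/27 = 215/594

215/594


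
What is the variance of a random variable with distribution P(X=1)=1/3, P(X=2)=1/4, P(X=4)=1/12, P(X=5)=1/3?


E[X] = 17/6, E[X^2] = 11
Var(X) = E[X^2] - (E[X])^2 = 11 - (17/6)^2 = 107/36

107/36


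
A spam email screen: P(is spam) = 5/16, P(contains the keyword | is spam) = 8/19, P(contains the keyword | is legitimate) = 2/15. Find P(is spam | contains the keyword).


P(A) = P(A|B)P(B) + P(A|B')P(B') = 8/19*5/16 + 2/15*11/16 = 509/2280
P(B|A) = P(A|B)P(B)/P(A) = (5/38)/(509/2280) = 300/509

300/509


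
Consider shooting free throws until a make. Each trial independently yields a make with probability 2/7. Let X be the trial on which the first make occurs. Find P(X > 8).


P(X > 8) = P(first 8 trials all fail) = (1-p)^8 = (5/7)^8 = 390625/5764801

390625/5764801


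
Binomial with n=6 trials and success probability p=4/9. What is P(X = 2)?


P(X=2) = C(6,2) * p^2 * (1-p)^4
= 15 * 16/81 * 625/6561
= 50000/177147

50000/177147


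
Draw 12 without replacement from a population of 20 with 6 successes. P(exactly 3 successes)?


P(X=3) = C(6,3)*C(14,9) / C(20,12)
= 20*2002 / 125970
= 40040/125970 = 308/969

308/969


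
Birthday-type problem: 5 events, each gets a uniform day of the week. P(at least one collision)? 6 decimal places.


P(all different) = prod((7-i)/7 for i=0..4) = 0.149938
P(at least one match) = 1 - 0.149938 = 0.850062

0.850062


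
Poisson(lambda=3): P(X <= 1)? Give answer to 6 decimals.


P(X<=1) = e^(-3)*3^0/0! + e^(-3)*3^1/1!
≈ 0.0497870684 + 0.1493612051
= 0.1991482735
≈ 0.199148

0.199148


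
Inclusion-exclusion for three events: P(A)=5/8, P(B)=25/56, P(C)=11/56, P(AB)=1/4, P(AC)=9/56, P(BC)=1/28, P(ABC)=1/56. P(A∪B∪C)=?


P(A∪B∪C) = P(A)+P(B)+P(C) - P(AB)-P(AC)-P(BC) + P(ABC)
= 5/8+25/56+11/56 - 1/4-9/56-1/28 + 1/56
= 47/56

47/56


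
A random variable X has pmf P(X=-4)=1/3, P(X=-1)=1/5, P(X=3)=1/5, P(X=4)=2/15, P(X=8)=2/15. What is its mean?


E[X] = sum(x * P(x))
= -4*1/3 - 1*1/5 + 3*1/5 + 4*2/15 + 8*2/15
= 2/3

2/3


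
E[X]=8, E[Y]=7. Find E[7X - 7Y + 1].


E[7X - 7Y + 1] = 7*E[X] - 7*E[Y] + 1
= (7)*(8) + (-7)*(7) + (1)
= 56 - 49 + 1 = 8

8


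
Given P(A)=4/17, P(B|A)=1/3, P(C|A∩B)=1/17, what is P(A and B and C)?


P(A∩B∩C) = P(A) * P(B|A) * P(C|A∩B)
= 4/17 * 1/3 * 1/17
= 4/51 * 1/17 = 4/867

4/867


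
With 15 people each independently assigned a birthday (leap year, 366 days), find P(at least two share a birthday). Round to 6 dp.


P(all different) = prod((366-i)/366 for i=0..14) = 0.747702
P(at least one match) = 1 - 0.747702 = 0.252298

0.252298


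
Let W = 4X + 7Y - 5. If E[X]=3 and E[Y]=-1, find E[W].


E[4X + 7Y - 5] = 4*E[X] + 7*E[Y] - 5
= (4)*(3) + (7)*(-1) + (-5)
= 12 - 7 - 5 = 0

0


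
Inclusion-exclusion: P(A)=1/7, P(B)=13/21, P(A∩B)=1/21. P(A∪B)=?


P(A∪B) = P(A) + P(B) - P(A∩B)
= 1/7 + 13/21 - 1/21 = 5/7

5/7


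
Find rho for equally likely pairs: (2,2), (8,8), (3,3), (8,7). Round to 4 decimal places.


Cov(X,Y) = 7.0000, Var(X) = 7.6875, Var(Y) = 6.5000
rho = Cov/(sqrt(VarX)*sqrt(VarY)) = 0.9903

0.9903


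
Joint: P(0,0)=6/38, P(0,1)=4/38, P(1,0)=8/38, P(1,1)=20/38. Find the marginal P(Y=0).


P(Y=0) = P(0,0)+P(1,0) = 6/38 + 8/38 = 14/38 = 7/19

7/19


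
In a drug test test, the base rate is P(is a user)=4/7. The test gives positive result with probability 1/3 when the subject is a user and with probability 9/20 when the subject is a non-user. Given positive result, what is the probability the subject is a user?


P(A) = P(A|B)P(B) + P(A|B')P(B') = 1/3*4/7 + 9/20*3/7 = 23/60
P(B|A) = P(A|B)P(B)/P(A) = (4/21)/(23/60) = 80/161

80/161


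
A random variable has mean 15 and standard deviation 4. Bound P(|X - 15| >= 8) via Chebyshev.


k = 8/4 = 2
Chebyshev: P(|X-mu| >= k*sigma) <= 1/k^2 = 1/2^2 = 1/4

1/4


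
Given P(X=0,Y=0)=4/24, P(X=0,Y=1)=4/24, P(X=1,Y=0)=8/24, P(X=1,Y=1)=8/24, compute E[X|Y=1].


P(Y=1) = 12/24
E[X|Y=1] = (0*4 + 1*8)/12 = 8/12 = 2/3

2/3


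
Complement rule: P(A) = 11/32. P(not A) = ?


P(A') = 1 - P(A) = 1 - 11/32 = 21/32

21/32


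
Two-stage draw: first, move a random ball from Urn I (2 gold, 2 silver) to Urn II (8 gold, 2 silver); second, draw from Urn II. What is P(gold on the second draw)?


P(transfer gold) = 2/4 = 1/2; P(transfer silver) = 1/2
If gold transferred: Urn II has 9 gold of 11, so P(gold|gold moved) = 9/11
If silver transferred: Urn II has 8 gold of 11, so P(gold|silver moved) = 8/11
By total probability: P(gold) = 1/2*9/11 + 1/2*8/11 = 17/22

17/22


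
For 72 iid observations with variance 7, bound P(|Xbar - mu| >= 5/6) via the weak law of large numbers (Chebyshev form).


Var(Xbar) = Var(X)/n = 7/72
Chebyshev: P(|Xbar-mu| >= 5/6) <= Var(Xbar)/(5/6)^2 = (7/72)/(25/36) = 7/50

7/50


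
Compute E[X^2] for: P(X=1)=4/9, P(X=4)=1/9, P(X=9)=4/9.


E[X^2] = sum(x^2 * P(x))
= 1*4/9 + 16*1/9 + 81*4/9
= 344/9

344/9


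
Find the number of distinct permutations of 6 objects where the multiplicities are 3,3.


6! = 720
Denominator: 3!=6 * 3!=6
Coefficient = 720 / 36 = 20

20


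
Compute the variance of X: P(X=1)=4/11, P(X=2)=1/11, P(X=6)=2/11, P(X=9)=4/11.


E[X] = 54/11, E[X^2] = 404/11
Var(X) = E[X^2] - (E[X])^2 = 404/11 - (54/11)^2 = 1528/121

1528/121


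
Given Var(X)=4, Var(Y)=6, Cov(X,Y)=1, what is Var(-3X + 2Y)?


Var(-3X + 2Y) = (-3)^2*Var(X) + 2^2*Var(Y) + 2*(-3)*2*Cov(X,Y)
= 9*4 + 4*6 - 12*1
= 36 + 24 - 12 = 48

48


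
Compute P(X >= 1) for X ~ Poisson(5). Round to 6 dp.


P(X>=1) = 1 - P(X<=0) = 1 - (e^(-5)*5^0/0!)
≈ 1 - 0.0067379470 = 0.9932620530
≈ 0.993262

0.993262


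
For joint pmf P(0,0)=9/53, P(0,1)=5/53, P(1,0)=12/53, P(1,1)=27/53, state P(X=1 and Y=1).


Read from table: P(X=1, Y=1) = 27/53

27/53


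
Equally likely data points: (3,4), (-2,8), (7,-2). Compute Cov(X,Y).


E[X]=8/3, E[Y]=10/3, E[XY]=-6
Cov(X,Y) = E[XY] - E[X]E[Y] = -6 - 8/3*10/3 = -134/9

-134/9


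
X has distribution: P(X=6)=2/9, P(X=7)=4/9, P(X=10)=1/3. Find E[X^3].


E[X^3] = sum(g(x)*P(x))
= 216*2/9 + 343*4/9 + 1000*1/3
= 4804/9

4804/9


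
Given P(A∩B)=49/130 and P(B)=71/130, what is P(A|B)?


P(A|B) = P(A∩B)/P(B) = (49/130)/(71/130) = 49/71

49/71


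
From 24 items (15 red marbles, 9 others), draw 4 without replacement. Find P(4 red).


P(X=4) = C(15,4)*C(9,0) / C(24,4)
= 1365*1 / 10626
= 1365/10626 = 65/506

65/506


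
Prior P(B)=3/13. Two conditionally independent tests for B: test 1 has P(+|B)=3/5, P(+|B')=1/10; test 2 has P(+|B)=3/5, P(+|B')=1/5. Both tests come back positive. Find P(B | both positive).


After test 1: P(+) = 3/5*3/13 + 1/10*10/13 = 14/65
P(B|+) = (9/65)/(14/65) = 9/14
After test 2 (use post1 as new prior): P(+) = 3/5*9/14 + 1/5*5/14 = 16/35
P(B|+,+) = (27/70)/(16/35) = 27/32

27/32


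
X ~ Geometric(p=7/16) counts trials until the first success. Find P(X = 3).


P(X=3) = (1-p)^2 * p = (9/16)^2 * 7/16
= 81/256 * 7/16 = 567/4096

567/4096


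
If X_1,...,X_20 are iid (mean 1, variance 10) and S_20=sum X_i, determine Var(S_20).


By independence, Var(S_n) = n*Var(X_1) = 20*10 = 200

200


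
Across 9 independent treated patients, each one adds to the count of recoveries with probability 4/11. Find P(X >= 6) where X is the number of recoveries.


P(X>=6) = P(X=6) + P(X=7) + P(X=8) + P(X=9)
= 118013952/2357947691 + 28901376/2357947691 + 4128768/2357947691 + 262144/2357947691
= 151306240/2357947691

151306240/2357947691


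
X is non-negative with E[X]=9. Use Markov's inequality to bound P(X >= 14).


Markov: P(X >= a) <= E[X]/a
P(X >= 14) <= 9/14

9/14


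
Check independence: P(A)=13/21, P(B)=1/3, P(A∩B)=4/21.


P(A)*P(B) = 13/21*1/3 = 13/63
P(A∩B) = 4/21 != 13/63, so not independent

No, A and B are not independent
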